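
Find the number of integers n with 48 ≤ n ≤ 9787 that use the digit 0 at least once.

The integers in [48, 9787] that use the digit 0 at least once: 50, 60, 70, 80, 90, 100, …, 9770, 9780.
2576 qualify.

2576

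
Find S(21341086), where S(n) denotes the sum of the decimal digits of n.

25

2+1+3+4+1+0+8+6 = 25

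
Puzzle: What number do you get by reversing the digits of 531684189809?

Reversing 531684189809 gives 908981486135.

908981486135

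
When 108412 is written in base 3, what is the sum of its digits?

108412 in base 3 is 12111201021.
Digit sum: 1+2+1+1+1+2+0+1+0+2+1 = 12.

12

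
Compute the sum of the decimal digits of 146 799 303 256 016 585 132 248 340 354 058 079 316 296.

1+4+6+7+9+9+3+0+3+2+5+6+0+1+6+5+8+5+1+3+2+2+4+8+3+4+0+3+5+4+0+5+8+0+7+9+3+1+6+2+9+6 = 175

175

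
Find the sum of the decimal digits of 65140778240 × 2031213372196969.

65140778240 × 2031213372196969 = 132314819836405339229154560
Sum of its 27 digits: 107.

107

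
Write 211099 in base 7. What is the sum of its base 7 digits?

211099 in base 7 is 1536310.
Digit sum: 1+5+3+6+3+1+0 = 19.

19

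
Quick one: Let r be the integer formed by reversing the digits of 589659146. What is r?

Reversing 589659146 gives 641956985.

641956985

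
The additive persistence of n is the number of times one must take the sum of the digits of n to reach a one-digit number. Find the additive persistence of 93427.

93427 → 25 → 7 (2 steps)

2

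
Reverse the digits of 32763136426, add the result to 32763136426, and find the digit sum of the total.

Reversal of 32763136426 is 62463136723; 32763136426 + 62463136723 = 95226273149.
Digit sum of 95226273149: 9+5+2+2+6+2+7+3+1+4+9 = 50.

50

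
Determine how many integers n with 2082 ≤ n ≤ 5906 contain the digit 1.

1048

The integers in [2082, 5906] that contain the digit 1: 2091, 2100, 2101, 2102, 2103, 2104, …, 5891, 5901.
1048 qualify.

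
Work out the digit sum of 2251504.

2+2+5+1+5+0+4 = 19

19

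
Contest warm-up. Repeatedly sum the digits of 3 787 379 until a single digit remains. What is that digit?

3+7+8+7+3+7+9 = 44
4+4 = 8
(Equivalently, 3 787 379 mod 9 = 8.)

8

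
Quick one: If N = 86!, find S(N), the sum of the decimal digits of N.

86! = 24227095383672732381765523203441259715284870552429381750838764496720162249742450276789464634901319465571660595200000000000000000000
Sum of its 131 digits: 495.

495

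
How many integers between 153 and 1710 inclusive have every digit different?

957

The integers in [153, 1710] that have every digit different: 153, 154, 156, 157, 158, 159, …, 1708, 1709.
957 qualify.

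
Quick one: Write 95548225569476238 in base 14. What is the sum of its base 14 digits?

104

95548225569476238 in base 14 is 885498B14CCA606.
Digit sum: 8+8+5+4+9+8+11+1+4+12+12+10+6+0+6 = 104.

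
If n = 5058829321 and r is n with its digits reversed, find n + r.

6298117826

Reverse of 5058829321 is 1239288505.
5058829321 + 1239288505 = 6298117826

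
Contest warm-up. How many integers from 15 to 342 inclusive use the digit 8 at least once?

The integers in [15, 342] that use the digit 8 at least once: 18, 28, 38, 48, 58, 68, …, 328, 338.
60 qualify.

60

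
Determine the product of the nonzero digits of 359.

135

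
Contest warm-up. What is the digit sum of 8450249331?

8+4+5+0+2+4+9+3+3+1 = 39

39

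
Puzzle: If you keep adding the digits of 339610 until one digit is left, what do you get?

4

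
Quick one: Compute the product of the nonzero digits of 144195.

1×4×4×1×9×5 = 720

720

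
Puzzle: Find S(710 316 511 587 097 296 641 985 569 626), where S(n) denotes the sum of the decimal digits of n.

7+1+0+3+1+6+5+1+1+5+8+7+0+9+7+2+9+6+6+4+1+9+8+5+5+6+9+6+2+6 = 145

145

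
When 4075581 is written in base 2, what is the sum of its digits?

4075581 in base 2 is 1111100011000000111101.
Digit sum: 1+1+1+1+1+0+0+0+1+1+0+0+0+0+0+0+1+1+1+1+0+1 = 12.

12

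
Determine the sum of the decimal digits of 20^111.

20^111 = 2596148429267413814265248164610048000000000000000000000000000000000000000000000000000000000000000000000000000000000000000000000000000000000000000
Sum of its 145 digits: 143.

143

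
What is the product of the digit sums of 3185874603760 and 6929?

1508

S(3185874603760) = 3+1+8+5+8+7+4+6+0+3+7+6+0 = 58.
S(6929) = 6+9+2+9 = 26.
58 · 26 = 1508.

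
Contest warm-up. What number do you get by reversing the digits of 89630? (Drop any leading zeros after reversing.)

3698

Reversing 89630 gives 3698.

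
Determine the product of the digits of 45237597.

264600

4×5×2×3×7×5×9×7 = 264600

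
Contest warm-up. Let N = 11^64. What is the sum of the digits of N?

304

11^64 = 4457915684525902395869512133369841539490161434991526715513934826241
Sum of its 67 digits: 304.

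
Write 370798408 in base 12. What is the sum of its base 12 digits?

46

370798408 in base 12 is A421A4B4.
Digit sum: 10+4+2+1+10+4+11+4 = 46.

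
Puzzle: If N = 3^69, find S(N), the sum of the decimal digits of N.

3^69 = 834385168331080533771857328695283
Sum of its 33 digits: 153.

153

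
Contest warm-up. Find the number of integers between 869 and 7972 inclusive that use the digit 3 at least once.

The integers in [869, 7972] that use the digit 3 at least once: 873, 883, 893, 903, 913, 923, …, 7953, 7963.
2645 qualify.

2645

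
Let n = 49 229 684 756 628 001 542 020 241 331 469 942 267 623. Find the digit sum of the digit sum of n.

First digit sum: 166.
1+6+6 = 13.

13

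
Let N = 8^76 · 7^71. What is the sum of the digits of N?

8^76 · 7^71 = 433311137945961596418399780926593975702306088686736176818030598742597816649278481376526306848860596112842832061095445235192823808
Sum of its 129 digits: 616.

616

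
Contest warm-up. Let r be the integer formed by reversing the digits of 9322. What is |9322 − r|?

Reverse of 9322 is 2239.
|9322 − 2239| = 7083

7083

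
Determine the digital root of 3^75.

9

The digital root of n equals n mod 9 (or 9 when 9 | n), so we need 3^75 mod 9.
3^75 ≡ 0 (mod 9), so the digital root is 9.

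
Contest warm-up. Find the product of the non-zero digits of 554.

100

5×5×4 = 100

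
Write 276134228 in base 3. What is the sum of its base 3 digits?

276134228 in base 3 is 201020121001221122.
Digit sum: 2+0+1+0+2+0+1+2+1+0+0+1+2+2+1+1+2+2 = 20.

20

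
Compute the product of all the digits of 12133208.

0

1×2×1×3×3×2×0×8 = 0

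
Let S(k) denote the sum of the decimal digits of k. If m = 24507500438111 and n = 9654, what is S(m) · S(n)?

984

S(24507500438111) = 2+4+5+0+7+5+0+0+4+3+8+1+1+1 = 41.
S(9654) = 9+6+5+4 = 24.
41 · 24 = 984.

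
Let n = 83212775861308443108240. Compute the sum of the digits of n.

87

8+3+2+1+2+7+7+5+8+6+1+3+0+8+4+4+3+1+0+8+2+4+0 = 87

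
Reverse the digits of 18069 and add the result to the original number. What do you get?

114150

Reverse of 18069 is 96081.
18069 + 96081 = 114150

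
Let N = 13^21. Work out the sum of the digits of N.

91

13^21 = 247064529073450392704413
Sum of its 24 digits: 91.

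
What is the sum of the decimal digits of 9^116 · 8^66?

747

9^116 · 8^66 = 197728939208723079090805749108923398900477605082861001279809754527317048648608164286527404833129335685861060408820958843604128127688365544574520747300471346350760923234304
Sum of its 171 digits: 747.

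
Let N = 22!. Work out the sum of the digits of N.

72

22! = 1124000727777607680000
Sum of its 22 digits: 72.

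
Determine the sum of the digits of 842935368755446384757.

113

8+4+2+9+3+5+3+6+8+7+5+5+4+4+6+3+8+4+7+5+7 = 113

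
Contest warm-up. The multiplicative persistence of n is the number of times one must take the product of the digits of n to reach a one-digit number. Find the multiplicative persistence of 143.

2

143 → 12 → 2 (2 steps)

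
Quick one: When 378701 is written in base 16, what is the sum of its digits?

378701 in base 16 is 5C74D.
Digit sum: 5+12+7+4+13 = 41.

41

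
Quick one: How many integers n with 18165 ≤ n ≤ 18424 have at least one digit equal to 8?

260

The integers in [18165, 18424] that have at least one digit equal to 8: 18165, 18166, 18167, 18168, 18169, 18170, …, 18423, 18424.
260 qualify.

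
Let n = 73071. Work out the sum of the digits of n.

18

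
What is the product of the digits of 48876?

4×8×8×7×6 = 10752

10752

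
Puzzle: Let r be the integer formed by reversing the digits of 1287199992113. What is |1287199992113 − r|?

Reverse of 1287199992113 is 3112999917821.
|1287199992113 − 3112999917821| = 1825799925708

1825799925708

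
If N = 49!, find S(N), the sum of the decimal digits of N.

225

49! = 608281864034267560872252163321295376887552831379210240000000000
Sum of its 63 digits: 225.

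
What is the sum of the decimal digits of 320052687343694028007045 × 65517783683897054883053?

194

320052687343694028007045 × 65517783683897054883053 = 20969142736834082027120413729557609259135108385
Sum of its 47 digits: 194.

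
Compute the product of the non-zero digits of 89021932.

8×9×2×1×9×3×2 = 7776

7776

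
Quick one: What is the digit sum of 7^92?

310

7^92 = 561073402121731173607666208963712157775646236340963964052513752233891761335201
Sum of its 78 digits: 310.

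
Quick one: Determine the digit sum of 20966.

2+0+9+6+6 = 23

23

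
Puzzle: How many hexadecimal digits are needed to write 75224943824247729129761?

19

75224943824247729129761 in base 16 is FEDF3CEE951C8AB8921, which has 19 digits.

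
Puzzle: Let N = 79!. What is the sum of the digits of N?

441

79! = 894618213078297528685144171539831652069808216779571907213868063227837990693501860533361810841010176000000000000000000
Sum of its 117 digits: 441.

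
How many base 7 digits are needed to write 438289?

7

438289 in base 7 is 3503545, which has 7 digits.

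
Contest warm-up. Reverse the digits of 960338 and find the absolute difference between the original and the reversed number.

Reverse of 960338 is 833069.
|960338 − 833069| = 127269

127269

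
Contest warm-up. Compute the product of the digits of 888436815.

1474560

8×8×8×4×3×6×8×1×5 = 1474560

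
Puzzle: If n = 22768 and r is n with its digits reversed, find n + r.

109490

Reverse of 22768 is 86722.
22768 + 86722 = 109490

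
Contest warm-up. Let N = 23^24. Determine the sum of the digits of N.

154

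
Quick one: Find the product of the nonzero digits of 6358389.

6×3×5×8×3×8×9 = 155520

155520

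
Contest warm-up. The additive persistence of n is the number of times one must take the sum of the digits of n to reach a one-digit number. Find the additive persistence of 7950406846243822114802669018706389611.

7950406846243822114802669018706389611 → 157 → 13 → 4 (3 steps)

3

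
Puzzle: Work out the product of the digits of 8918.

576

8×9×1×8 = 576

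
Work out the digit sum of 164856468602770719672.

102

1+6+4+8+5+6+4+6+8+6+0+2+7+7+0+7+1+9+6+7+2 = 102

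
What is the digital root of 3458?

3+4+5+8 = 20
2+0 = 2

2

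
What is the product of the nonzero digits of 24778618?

2×4×7×7×8×6×1×8 = 150528

150528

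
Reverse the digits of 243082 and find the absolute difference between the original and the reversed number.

37260

Reverse of 243082 is 280342.
|243082 − 280342| = 37260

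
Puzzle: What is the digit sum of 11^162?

730

11^162 = 5077091561327677113415553585980590842360615728229233364862290815297716701264433363773373053938332281076254624013242157863555226477026837198609634984531166006978737225721
Sum of its 169 digits: 730.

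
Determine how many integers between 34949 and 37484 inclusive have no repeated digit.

The integers in [34949, 37484] that have no repeated digit: 34950, 34951, 34952, 34956, 34957, 34958, …, 37481, 37482.
855 qualify.

855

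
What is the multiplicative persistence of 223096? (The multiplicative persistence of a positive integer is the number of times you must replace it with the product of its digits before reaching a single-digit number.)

223096 → 0 (1 step)

1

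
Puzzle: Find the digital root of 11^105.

The digital root of n equals n mod 9 (or 9 when 9 | n), so we need 11^105 mod 9.
11^105 ≡ 8 (mod 9), so the digital root is 8.

8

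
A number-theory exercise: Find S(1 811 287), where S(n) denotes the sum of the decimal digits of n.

1+8+1+1+2+8+7 = 28

28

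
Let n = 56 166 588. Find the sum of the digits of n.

5+6+1+6+6+5+8+8 = 45

45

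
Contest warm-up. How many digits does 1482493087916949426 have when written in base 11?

18

1482493087916949426 in base 11 is 2A2995A9192604A08A, which has 18 digits.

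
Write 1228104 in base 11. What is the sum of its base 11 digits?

44

1228104 in base 11 is 769769.
Digit sum: 7+6+9+7+6+9 = 44.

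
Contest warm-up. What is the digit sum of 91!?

594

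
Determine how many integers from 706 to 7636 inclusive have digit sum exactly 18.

510

The integers in [706, 7636] that have digit sum exactly 18: 729, 738, 747, 756, 765, 774, …, 7623, 7632.
510 qualify.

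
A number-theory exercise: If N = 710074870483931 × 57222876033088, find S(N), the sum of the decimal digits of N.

110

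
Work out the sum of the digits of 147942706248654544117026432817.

124

1+4+7+9+4+2+7+0+6+2+4+8+6+5+4+5+4+4+1+1+7+0+2+6+4+3+2+8+1+7 = 124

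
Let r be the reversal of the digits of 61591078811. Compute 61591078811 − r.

49704059295

Reverse of 61591078811 is 11887019516.
61591078811 − 11887019516 = 49704059295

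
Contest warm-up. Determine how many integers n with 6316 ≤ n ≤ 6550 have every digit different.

The integers in [6316, 6550] that have every digit different: 6317, 6318, 6319, 6320, 6321, 6324, …, 6548, 6549.
136 qualify.

136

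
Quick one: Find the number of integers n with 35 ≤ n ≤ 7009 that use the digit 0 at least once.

1813

The integers in [35, 7009] that use the digit 0 at least once: 40, 50, 60, 70, 80, 90, …, 7008, 7009.
1813 qualify.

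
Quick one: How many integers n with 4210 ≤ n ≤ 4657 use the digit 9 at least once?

The integers in [4210, 4657] that use the digit 9 at least once: 4219, 4229, 4239, 4249, 4259, 4269, …, 4639, 4649.
80 qualify.

80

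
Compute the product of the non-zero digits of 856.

8×5×6 = 240

240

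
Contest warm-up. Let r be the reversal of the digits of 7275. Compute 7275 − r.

1548

Reverse of 7275 is 5727.
7275 − 5727 = 1548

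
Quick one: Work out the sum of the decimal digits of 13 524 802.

1+3+5+2+4+8+0+2 = 25

25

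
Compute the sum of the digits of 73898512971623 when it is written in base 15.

73898512971623 in base 15 is 88240AE30468.
Digit sum: 8+8+2+4+0+10+14+3+0+4+6+8 = 67.

67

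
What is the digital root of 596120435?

5+9+6+1+2+0+4+3+5 = 35
3+5 = 8

8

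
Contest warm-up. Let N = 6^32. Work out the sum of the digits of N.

6^32 = 7958661109946400884391936
Sum of its 25 digits: 126.

126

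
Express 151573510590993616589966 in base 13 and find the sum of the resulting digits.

151573510590993616589966 in base 13 is 7C8B1504C809B680239A8.
Digit sum: 7+12+8+11+1+5+0+4+12+8+0+9+11+6+8+0+2+3+9+10+8 = 134.

134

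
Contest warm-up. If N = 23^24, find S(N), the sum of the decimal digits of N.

23^24 = 480250763996501976790165756943041
Sum of its 33 digits: 154.

154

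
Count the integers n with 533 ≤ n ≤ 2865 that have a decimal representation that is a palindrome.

The integers in [533, 2865] that have a decimal representation that is a palindrome: 535, 545, 555, 565, 575, 585, …, 2662, 2772.
65 qualify.

65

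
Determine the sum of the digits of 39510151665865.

61

3+9+5+1+0+1+5+1+6+6+5+8+6+5 = 61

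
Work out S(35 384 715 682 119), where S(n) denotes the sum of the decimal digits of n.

3+5+3+8+4+7+1+5+6+8+2+1+1+9 = 63

63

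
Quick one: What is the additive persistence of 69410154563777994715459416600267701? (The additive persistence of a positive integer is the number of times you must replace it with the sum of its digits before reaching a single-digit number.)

3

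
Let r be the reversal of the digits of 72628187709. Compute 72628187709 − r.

Reverse of 72628187709 is 90778182627.
72628187709 − 90778182627 = -18149994918

-18149994918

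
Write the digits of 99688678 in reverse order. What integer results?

87688699

Reversing 99688678 gives 87688699.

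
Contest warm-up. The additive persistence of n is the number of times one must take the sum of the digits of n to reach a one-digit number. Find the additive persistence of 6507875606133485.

3

6507875606133485 → 74 → 11 → 2 (3 steps)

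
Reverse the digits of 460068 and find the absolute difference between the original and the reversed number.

Reverse of 460068 is 860064.
|460068 − 860064| = 399996

399996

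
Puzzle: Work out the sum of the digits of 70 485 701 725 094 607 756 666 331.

7+0+4+8+5+7+0+1+7+2+5+0+9+4+6+0+7+7+5+6+6+6+6+3+3+1 = 115

115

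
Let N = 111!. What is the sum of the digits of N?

693

111! = 1762952551090244663872161047107075788761409536026565516041574063347346955087248316436555574598462315773196047662837978913145847497199871623320096254145331200000000000000000000000000
Sum of its 181 digits: 693.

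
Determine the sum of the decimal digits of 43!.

43! = 60415263063373835637355132068513997507264512000000000
Sum of its 53 digits: 180.

180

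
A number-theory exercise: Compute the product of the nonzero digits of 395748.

30240

3×9×5×7×4×8 = 30240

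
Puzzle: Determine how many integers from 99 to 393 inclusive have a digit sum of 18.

9

The integers in [99, 393] that have a digit sum of 18: 99, 189, 198, 279, 288, 297, 369, 378, 387.
9 qualify.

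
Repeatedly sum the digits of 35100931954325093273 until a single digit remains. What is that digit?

2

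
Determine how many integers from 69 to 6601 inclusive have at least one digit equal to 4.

The integers in [69, 6601] that have at least one digit equal to 4: 74, 84, 94, 104, 114, 124, …, 6584, 6594.
2534 qualify.

2534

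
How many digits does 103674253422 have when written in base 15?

103674253422 in base 15 is 2A6BAB749C, which has 10 digits.

10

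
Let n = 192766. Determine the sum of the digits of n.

1+9+2+7+6+6 = 31

31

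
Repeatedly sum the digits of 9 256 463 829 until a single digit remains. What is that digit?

9+2+5+6+4+6+3+8+2+9 = 54
5+4 = 9

9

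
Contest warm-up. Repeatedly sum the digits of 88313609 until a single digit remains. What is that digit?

2

8+8+3+1+3+6+0+9 = 38
3+8 = 11
1+1 = 2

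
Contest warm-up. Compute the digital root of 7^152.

The digital root of n equals n mod 9 (or 9 when 9 | n), so we need 7^152 mod 9.
7^152 ≡ 4 (mod 9), so the digital root is 4.

4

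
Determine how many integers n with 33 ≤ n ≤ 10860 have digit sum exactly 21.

The integers in [33, 10860] that have digit sum exactly 21: 399, 489, 498, 579, 588, 597, …, 10848, 10857.
616 qualify.

616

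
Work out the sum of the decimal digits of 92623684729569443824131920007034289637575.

9+2+6+2+3+6+8+4+7+2+9+5+6+9+4+4+3+8+2+4+1+3+1+9+2+0+0+0+7+0+3+4+2+8+9+6+3+7+5+7+5 = 185

185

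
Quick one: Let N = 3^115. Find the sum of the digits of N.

225

3^115 = 7395104114874202511988394360121831439224179537192802907
Sum of its 55 digits: 225.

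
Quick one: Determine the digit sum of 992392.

9+9+2+3+9+2 = 34

34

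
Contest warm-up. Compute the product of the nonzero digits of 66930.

6×6×9×3 = 972

972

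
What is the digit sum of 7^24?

7^24 = 191581231380566414401
Sum of its 21 digits: 73.

73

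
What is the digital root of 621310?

4

6+2+1+3+1+0 = 13
1+3 = 4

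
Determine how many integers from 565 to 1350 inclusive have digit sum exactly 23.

15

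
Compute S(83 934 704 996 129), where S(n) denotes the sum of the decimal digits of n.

8+3+9+3+4+7+0+4+9+9+6+1+2+9 = 74

74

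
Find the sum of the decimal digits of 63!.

333

63! = 1982608315404440064116146708361898137544773690227268628106279599612729753600000000000000
Sum of its 88 digits: 333.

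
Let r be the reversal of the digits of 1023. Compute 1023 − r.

-2178

Reverse of 1023 is 3201.
1023 − 3201 = -2178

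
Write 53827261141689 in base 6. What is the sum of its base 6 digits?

39

53827261141689 in base 6 is 310251522530103213.
Digit sum: 3+1+0+2+5+1+5+2+2+5+3+0+1+0+3+2+1+3 = 39.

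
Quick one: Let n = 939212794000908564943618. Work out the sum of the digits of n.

9+3+9+2+1+2+7+9+4+0+0+0+9+0+8+5+6+4+9+4+3+6+1+8 = 109

109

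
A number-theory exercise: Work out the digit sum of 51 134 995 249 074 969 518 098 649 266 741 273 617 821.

5+1+1+3+4+9+9+5+2+4+9+0+7+4+9+6+9+5+1+8+0+9+8+6+4+9+2+6+6+7+4+1+2+7+3+6+1+7+8+2+1 = 200

200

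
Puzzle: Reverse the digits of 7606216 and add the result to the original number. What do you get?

Reverse of 7606216 is 6126067.
7606216 + 6126067 = 13732283

13732283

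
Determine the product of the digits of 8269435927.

6531840

8×2×6×9×4×3×5×9×2×7 = 6531840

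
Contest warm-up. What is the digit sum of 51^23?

51^23 = 1879810409774061983350381163649003258651
Sum of its 40 digits: 171.

171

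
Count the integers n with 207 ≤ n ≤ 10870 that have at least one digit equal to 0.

3455

The integers in [207, 10870] that have at least one digit equal to 0: 207, 208, 209, 210, 220, 230, …, 10869, 10870.
3455 qualify.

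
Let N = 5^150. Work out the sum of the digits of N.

451

5^150 = 700649232162408535461864791644958065640130970938257885878534141944895541342930300743319094181060791015625
Sum of its 105 digits: 451.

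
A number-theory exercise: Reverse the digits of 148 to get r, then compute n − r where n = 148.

Reverse of 148 is 841.
148 − 841 = -693

-693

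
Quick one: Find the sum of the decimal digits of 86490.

8+6+4+9+0 = 27

27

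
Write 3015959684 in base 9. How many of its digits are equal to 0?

3015959684 in base 9 is 7705047815.
The digit 0 appears 2 times.

2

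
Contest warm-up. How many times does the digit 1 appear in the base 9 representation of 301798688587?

301798688587 in base 9 is 1054885425557.
The digit 1 appears 1 time.

1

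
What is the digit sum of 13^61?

337

13^61 = 89236903245680961916549731644772879118981920802965765857801986273213
Sum of its 68 digits: 337.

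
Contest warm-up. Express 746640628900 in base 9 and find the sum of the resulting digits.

52

746640628900 in base 9 is 2571180054487.
Digit sum: 2+5+7+1+1+8+0+0+5+4+4+8+7 = 52.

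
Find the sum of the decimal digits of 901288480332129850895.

9+0+1+2+8+8+4+8+0+3+3+2+1+2+9+8+5+0+8+9+5 = 95

95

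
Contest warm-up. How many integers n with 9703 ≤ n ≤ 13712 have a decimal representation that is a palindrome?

40

The integers in [9703, 13712] that have a decimal representation that is a palindrome: 9779, 9889, 9999, 10001, 10101, 10201, …, 13531, 13631.
40 qualify.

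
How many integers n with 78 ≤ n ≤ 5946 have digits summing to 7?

108

The integers in [78, 5946] that have digits summing to 7: 106, 115, 124, 133, 142, 151, …, 5110, 5200.
108 qualify.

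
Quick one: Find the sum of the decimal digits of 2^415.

596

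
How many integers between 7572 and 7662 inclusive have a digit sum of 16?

4

The integers in [7572, 7662] that have a digit sum of 16: 7603, 7612, 7621, 7630.
4 qualify.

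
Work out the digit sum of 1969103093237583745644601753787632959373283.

203

1+9+6+9+1+0+3+0+9+3+2+3+7+5+8+3+7+4+5+6+4+4+6+0+1+7+5+3+7+8+7+6+3+2+9+5+9+3+7+3+2+8+3 = 203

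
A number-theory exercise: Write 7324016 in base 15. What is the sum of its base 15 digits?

42

7324016 in base 15 is 99A12B.
Digit sum: 9+9+10+1+2+11 = 42.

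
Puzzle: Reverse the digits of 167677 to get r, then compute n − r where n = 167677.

Reverse of 167677 is 776761.
167677 − 776761 = -609084

-609084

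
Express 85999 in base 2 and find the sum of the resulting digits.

85999 in base 2 is 10100111111101111.
Digit sum: 1+0+1+0+0+1+1+1+1+1+1+1+0+1+1+1+1 = 13.

13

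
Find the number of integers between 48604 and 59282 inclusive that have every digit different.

3269

The integers in [48604, 59282] that have every digit different: 48605, 48607, 48609, 48610, 48612, 48613, …, 59280, 59281.
3269 qualify.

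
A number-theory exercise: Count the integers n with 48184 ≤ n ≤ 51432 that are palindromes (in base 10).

The integers in [48184, 51432] that are palindromes (in base 10): 48184, 48284, 48384, 48484, 48584, 48684, …, 51315, 51415.
34 qualify.

34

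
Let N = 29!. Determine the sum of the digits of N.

126

29! = 8841761993739701954543616000000
Sum of its 31 digits: 126.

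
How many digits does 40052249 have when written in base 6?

10

40052249 in base 6 is 3550243025, which has 10 digits.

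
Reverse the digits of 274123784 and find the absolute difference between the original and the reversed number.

213197688

Reverse of 274123784 is 487321472.
|274123784 − 487321472| = 213197688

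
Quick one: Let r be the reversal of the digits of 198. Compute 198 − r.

Reverse of 198 is 891.
198 − 891 = -693

-693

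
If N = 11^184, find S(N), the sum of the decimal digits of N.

889

11^184 = 413289211980795893550867391315684296265168429624972297030495401817904723947960181781663934139610067720554781214108238005055069779414158886672158777726628337040339795995358210585552173836929441
Sum of its 192 digits: 889.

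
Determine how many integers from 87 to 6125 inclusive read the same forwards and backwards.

The integers in [87, 6125] that read the same forwards and backwards: 88, 99, 101, 111, 121, 131, …, 6006, 6116.
144 qualify.

144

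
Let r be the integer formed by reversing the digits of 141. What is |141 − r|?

Reverse of 141 is 141.
|141 − 141| = 0

0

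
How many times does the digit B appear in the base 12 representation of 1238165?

1

1238165 in base 12 is 4B8645.
The digit B appears 1 time.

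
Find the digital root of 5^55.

5

The digital root of n equals n mod 9 (or 9 when 9 | n), so we need 5^55 mod 9.
5^55 ≡ 5 (mod 9), so the digital root is 5.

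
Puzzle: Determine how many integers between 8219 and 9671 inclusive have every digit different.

759

The integers in [8219, 9671] that have every digit different: 8219, 8230, 8231, 8234, 8235, 8236, …, 9670, 9671.
759 qualify.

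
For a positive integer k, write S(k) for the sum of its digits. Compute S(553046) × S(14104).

230

S(553046) = 5+5+3+0+4+6 = 23.
S(14104) = 1+4+1+0+4 = 10.
23 · 10 = 230.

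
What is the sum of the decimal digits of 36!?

36! = 371993326789901217467999448150835200000000
Sum of its 42 digits: 171.

171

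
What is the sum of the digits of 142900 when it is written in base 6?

142900 in base 6 is 3021324.
Digit sum: 3+0+2+1+3+2+4 = 15.

15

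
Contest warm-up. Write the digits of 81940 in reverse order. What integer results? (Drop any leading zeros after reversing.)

4918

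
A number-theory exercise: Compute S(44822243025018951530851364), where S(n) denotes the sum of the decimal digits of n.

4+4+8+2+2+2+4+3+0+2+5+0+1+8+9+5+1+5+3+0+8+5+1+3+6+4 = 95

95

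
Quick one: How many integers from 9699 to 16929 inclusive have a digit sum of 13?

The integers in [9699, 16929] that have a digit sum of 13: 10039, 10048, 10057, 10066, 10075, 10084, …, 16510, 16600.
369 qualify.

369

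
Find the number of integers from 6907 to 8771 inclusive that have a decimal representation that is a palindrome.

The integers in [6907, 8771] that have a decimal representation that is a palindrome: 6996, 7007, 7117, 7227, 7337, 7447, …, 8558, 8668.
18 qualify.

18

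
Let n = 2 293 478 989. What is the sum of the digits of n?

2+2+9+3+4+7+8+9+8+9 = 61

61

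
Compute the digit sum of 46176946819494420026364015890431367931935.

182

4+6+1+7+6+9+4+6+8+1+9+4+9+4+4+2+0+0+2+6+3+6+4+0+1+5+8+9+0+4+3+1+3+6+7+9+3+1+9+3+5 = 182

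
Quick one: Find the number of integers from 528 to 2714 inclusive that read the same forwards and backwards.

64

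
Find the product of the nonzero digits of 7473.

588

7×4×7×3 = 588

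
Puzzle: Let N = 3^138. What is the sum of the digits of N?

306

3^138 = 696198609130885597695136021593547814689632716312296141651066450089
Sum of its 66 digits: 306.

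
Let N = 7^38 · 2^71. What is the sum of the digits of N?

281

7^38 · 2^71 = 306799899267940426199714109652287557295782263890378752
Sum of its 54 digits: 281.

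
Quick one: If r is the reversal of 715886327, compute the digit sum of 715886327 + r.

Reversal of 715886327 is 723688517; 715886327 + 723688517 = 1439574844.
Digit sum of 1439574844: 1+4+3+9+5+7+4+8+4+4 = 49.

49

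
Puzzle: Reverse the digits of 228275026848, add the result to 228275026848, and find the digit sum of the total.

72

Reversal of 228275026848 is 848620572822; 228275026848 + 848620572822 = 1076895599670.
Digit sum of 1076895599670: 1+0+7+6+8+9+5+5+9+9+6+7+0 = 72.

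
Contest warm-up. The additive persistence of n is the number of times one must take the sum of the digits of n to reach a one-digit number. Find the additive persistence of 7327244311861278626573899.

2

7327244311861278626573899 → 121 → 4 (2 steps)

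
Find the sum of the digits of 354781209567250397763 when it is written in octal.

76

354781209567250397763 in base 8 is 46356240346172730135103.
Digit sum: 4+6+3+5+6+2+4+0+3+4+6+1+7+2+7+3+0+1+3+5+1+0+3 = 76.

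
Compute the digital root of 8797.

8+7+9+7 = 31
3+1 = 4
(Equivalently, 8797 mod 9 = 4.)

4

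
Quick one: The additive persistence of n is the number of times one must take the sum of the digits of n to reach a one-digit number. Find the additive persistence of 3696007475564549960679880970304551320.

3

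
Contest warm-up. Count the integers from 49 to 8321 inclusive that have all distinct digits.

4406

The integers in [49, 8321] that have all distinct digits: 49, 50, 51, 52, 53, 54, …, 8320, 8321.
4406 qualify.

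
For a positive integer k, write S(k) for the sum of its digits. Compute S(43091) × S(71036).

S(43091) = 4+3+0+9+1 = 17.
S(71036) = 7+1+0+3+6 = 17.
17 · 17 = 289.

289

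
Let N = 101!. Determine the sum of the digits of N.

639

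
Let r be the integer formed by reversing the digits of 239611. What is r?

116932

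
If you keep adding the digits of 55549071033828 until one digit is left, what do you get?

6

5+5+5+4+9+0+7+1+0+3+3+8+2+8 = 60
6+0 = 6
(Equivalently, 55549071033828 mod 9 = 6.)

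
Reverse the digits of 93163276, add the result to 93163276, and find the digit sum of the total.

Reversal of 93163276 is 67236139; 93163276 + 67236139 = 160399415.
Digit sum of 160399415: 1+6+0+3+9+9+4+1+5 = 38.

38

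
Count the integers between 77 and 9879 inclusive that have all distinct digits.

5204

The integers in [77, 9879] that have all distinct digits: 78, 79, 80, 81, 82, 83, …, 9875, 9876.
5204 qualify.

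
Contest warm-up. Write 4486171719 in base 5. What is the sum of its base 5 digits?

43

4486171719 in base 5 is 33141424443334.
Digit sum: 3+3+1+4+1+4+2+4+4+4+3+3+3+4 = 43.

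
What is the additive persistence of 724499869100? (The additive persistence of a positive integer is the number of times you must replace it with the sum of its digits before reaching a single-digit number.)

724499869100 → 59 → 14 → 5 (3 steps)

3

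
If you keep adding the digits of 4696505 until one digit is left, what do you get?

8

4+6+9+6+5+0+5 = 35
3+5 = 8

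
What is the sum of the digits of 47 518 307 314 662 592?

73

4+7+5+1+8+3+0+7+3+1+4+6+6+2+5+9+2 = 73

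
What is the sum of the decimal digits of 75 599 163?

45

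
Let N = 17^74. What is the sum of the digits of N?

17^74 = 11303688526116825176861663867252925340835880371481850218645238094977795232990878636091380129
Sum of its 92 digits: 424.

424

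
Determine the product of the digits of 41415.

80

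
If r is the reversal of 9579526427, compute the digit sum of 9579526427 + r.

58

Reversal of 9579526427 is 7246259759; 9579526427 + 7246259759 = 16825786186.
Digit sum of 16825786186: 1+6+8+2+5+7+8+6+1+8+6 = 58.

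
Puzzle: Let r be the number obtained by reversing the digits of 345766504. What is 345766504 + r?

Reverse of 345766504 is 405667543.
345766504 + 405667543 = 751434047

751434047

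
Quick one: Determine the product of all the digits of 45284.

1280

4×5×2×8×4 = 1280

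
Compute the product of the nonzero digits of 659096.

14580

6×5×9×9×6 = 14580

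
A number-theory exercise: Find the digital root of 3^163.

9

The digital root of n equals n mod 9 (or 9 when 9 | n), so we need 3^163 mod 9.
3^163 ≡ 0 (mod 9), so the digital root is 9.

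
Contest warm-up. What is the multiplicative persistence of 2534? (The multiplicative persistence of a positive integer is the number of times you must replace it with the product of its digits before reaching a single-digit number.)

2534 → 120 → 0 (2 steps)

2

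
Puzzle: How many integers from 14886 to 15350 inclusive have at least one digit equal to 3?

128

The integers in [14886, 15350] that have at least one digit equal to 3: 14893, 14903, 14913, 14923, 14930, 14931, …, 15349, 15350.
128 qualify.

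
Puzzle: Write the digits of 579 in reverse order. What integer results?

Reversing 579 gives 975.

975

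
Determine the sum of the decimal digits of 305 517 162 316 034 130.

51

3+0+5+5+1+7+1+6+2+3+1+6+0+3+4+1+3+0 = 51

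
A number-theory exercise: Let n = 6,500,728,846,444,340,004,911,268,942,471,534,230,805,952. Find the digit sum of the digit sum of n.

16

First digit sum: 169.
1+6+9 = 16.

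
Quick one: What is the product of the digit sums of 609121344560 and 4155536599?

S(609121344560) = 6+0+9+1+2+1+3+4+4+5+6+0 = 41.
S(4155536599) = 4+1+5+5+5+3+6+5+9+9 = 52.
41 · 52 = 2132.

2132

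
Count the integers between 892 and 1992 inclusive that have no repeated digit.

582

The integers in [892, 1992] that have no repeated digit: 892, 893, 894, 895, 896, 897, …, 1986, 1987.
582 qualify.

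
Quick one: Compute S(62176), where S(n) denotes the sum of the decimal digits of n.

22

6+2+1+7+6 = 22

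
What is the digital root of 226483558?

7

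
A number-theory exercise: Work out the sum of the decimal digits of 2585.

20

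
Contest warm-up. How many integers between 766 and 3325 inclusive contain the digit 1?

The integers in [766, 3325] that contain the digit 1: 771, 781, 791, 801, 810, 811, …, 3319, 3321.
1462 qualify.

1462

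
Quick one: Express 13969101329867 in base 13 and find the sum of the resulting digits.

13969101329867 in base 13 is 7A438563C898.
Digit sum: 7+10+4+3+8+5+6+3+12+8+9+8 = 83.

83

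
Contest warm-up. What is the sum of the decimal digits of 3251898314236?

55

3+2+5+1+8+9+8+3+1+4+2+3+6 = 55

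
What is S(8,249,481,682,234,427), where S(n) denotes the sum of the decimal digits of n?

74

8+2+4+9+4+8+1+6+8+2+2+3+4+4+2+7 = 74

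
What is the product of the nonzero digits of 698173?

9072

6×9×8×1×7×3 = 9072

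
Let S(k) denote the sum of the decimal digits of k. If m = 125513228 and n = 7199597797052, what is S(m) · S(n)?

S(125513228) = 1+2+5+5+1+3+2+2+8 = 29.
S(7199597797052) = 7+1+9+9+5+9+7+7+9+7+0+5+2 = 77.
29 · 77 = 2233.

2233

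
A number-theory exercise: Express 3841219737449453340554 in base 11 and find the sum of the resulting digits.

3841219737449453340554 in base 11 is 578971512A48771041421.
Digit sum: 5+7+8+9+7+1+5+1+2+10+4+8+7+7+1+0+4+1+4+2+1 = 94.

94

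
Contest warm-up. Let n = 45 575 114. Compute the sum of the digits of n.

4+5+5+7+5+1+1+4 = 32

32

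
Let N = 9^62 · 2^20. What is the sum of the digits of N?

279

9^62 · 2^20 = 152628451651689044292107046685536952745459214797311510701388333056
Sum of its 66 digits: 279.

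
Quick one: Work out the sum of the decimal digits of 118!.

118! = 468452584975429065657431236280838416439267950499862031533310318788629800927518416622330123618486343228862579684398745837012213486653229822121742374957258403779058860032000000000000000000000000000
Sum of its 195 digits: 756.

756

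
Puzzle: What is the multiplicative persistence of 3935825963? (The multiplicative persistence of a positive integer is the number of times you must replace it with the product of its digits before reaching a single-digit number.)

2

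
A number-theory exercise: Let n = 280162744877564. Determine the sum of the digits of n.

2+8+0+1+6+2+7+4+4+8+7+7+5+6+4 = 71

71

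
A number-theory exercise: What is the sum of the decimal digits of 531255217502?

38

5+3+1+2+5+5+2+1+7+5+0+2 = 38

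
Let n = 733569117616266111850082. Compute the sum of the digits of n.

7+3+3+5+6+9+1+1+7+6+1+6+2+6+6+1+1+1+8+5+0+0+8+2 = 95

95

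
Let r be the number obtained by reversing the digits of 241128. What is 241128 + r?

Reverse of 241128 is 821142.
241128 + 821142 = 1062270

1062270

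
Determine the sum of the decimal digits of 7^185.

724

7^185 = 2203623537979176959980811854407278640086624898232265616111918310702098751983159009273672934137079438816766120480469979848970923432032570721506378291971972807
Sum of its 157 digits: 724.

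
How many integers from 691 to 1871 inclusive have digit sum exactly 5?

15

The integers in [691, 1871] that have digit sum exactly 5: 1004, 1013, 1022, 1031, 1040, 1103, …, 1310, 1400.
15 qualify.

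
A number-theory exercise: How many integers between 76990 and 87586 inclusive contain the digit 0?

The integers in [76990, 87586] that contain the digit 0: 76990, 77000, 77001, 77002, 77003, 77004, …, 87570, 87580.
3634 qualify.

3634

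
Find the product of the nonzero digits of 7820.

112

7×8×2 = 112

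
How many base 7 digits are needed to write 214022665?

10

214022665 in base 7 is 5206106533, which has 10 digits.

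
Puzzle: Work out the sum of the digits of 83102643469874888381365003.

8+3+1+0+2+6+4+3+4+6+9+8+7+4+8+8+8+3+8+1+3+6+5+0+0+3 = 118

118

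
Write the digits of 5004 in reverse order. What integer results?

4005

Reversing 5004 gives 4005.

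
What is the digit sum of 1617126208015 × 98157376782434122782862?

1617126208015 × 98157376782434122782862 = 158732866504877294637392545289038930
Sum of its 36 digits: 178.

178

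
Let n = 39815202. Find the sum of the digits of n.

30

3+9+8+1+5+2+0+2 = 30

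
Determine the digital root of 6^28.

The digital root of n equals n mod 9 (or 9 when 9 | n), so we need 6^28 mod 9.
6^28 ≡ 0 (mod 9), so the digital root is 9.

9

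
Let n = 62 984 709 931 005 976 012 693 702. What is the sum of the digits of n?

6+2+9+8+4+7+0+9+9+3+1+0+0+5+9+7+6+0+1+2+6+9+3+7+0+2 = 115

115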